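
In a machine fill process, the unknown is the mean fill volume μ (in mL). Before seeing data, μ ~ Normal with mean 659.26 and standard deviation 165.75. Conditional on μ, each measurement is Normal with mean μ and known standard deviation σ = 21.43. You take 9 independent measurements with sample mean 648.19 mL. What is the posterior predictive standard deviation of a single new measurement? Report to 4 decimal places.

For Normal data with known variance σ², a Normal(μ₀, σ₀²) prior on μ is conjugate. Posterior precision = 1/σ₀² + n/σ²; posterior mean is the precision-weighted average of μ₀ and x̄.
σ₀² = 165.75² = 27473.0625, σ² = 21.43² = 459.2449; σ² + n·σ₀² = 459.2449 + 9·27473.0625 = 247716.8074.
Posterior precision = 1/σ₀² + n/σ² = 1/27473.0625 + 9/459.2449 = (σ² + n·σ₀²)/(σ₀²σ²) = 247716.8074/(27473.0625·459.2449); posterior variance σₙ² = σ₀²σ²/(σ² + n·σ₀²) = 27473.0625·459.2449/247716.8074 = 50.932611.
Predictive variance for one new observation = σₙ² + σ² = 27473.0625·459.2449/247716.8074 + 459.2449 = σ²·(σ₀² + 247716.8074)/247716.8074 = 459.2449·275189.8699/247716.8074 = 510.177511; SD = √(459.2449·275189.8699/247716.8074) = 22.5871.

22.5871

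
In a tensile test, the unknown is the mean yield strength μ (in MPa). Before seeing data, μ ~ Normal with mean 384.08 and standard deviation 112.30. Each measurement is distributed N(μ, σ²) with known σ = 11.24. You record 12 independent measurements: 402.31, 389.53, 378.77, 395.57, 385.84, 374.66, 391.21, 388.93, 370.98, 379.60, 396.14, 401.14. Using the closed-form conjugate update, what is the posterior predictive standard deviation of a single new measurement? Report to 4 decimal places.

11.6986

For Normal data with known variance σ², a Normal(μ₀, σ₀²) prior on μ is conjugate. Posterior precision = 1/σ₀² + n/σ²; posterior mean is the precision-weighted average of μ₀ and x̄.
σ₀² = 112.30² = 12611.29, σ² = 11.24² = 126.3376; σ² + n·σ₀² = 126.3376 + 12·12611.29 = 151461.8176.
Posterior precision = 1/σ₀² + n/σ² = 1/12611.29 + 12/126.3376 = (σ² + n·σ₀²)/(σ₀²σ²) = 151461.8176/(12611.29·126.3376); posterior variance σₙ² = σ₀²σ²/(σ² + n·σ₀²) = 12611.29·126.3376/151461.8176 = 10.519352.
Predictive variance for one new observation = σₙ² + σ² = 12611.29·126.3376/151461.8176 + 126.3376 = σ²·(σ₀² + 151461.8176)/151461.8176 = 126.3376·164073.1076/151461.8176 = 136.856952; SD = √(126.3376·164073.1076/151461.8176) = 11.6986.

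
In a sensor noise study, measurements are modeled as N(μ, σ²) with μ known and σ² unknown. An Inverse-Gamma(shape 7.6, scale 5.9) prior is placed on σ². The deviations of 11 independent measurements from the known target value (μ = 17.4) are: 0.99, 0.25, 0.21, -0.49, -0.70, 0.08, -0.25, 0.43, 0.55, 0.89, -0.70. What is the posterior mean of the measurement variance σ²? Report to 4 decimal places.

0.6386

With known mean μ and an Inverse-Gamma(α, β) prior on σ², the Normal likelihood is conjugate: posterior is Inv-Gamma(α + n/2, β + Σ(xᵢ−μ)²/2).
Σ(xᵢ−μ)² = (0.99)² + (0.25)² + (0.21)² + (-0.49)² + (-0.70)² + (0.08)² + (-0.25)² + (0.43)² + (0.55)² + (0.89)² + (-0.70)² = 3.6552.
Posterior: Inv-Gamma(7.6 + 11/2, 5.9 + 3.6552/2) = Inv-Gamma(13.10, 7.72760).
E[σ²|data] = β/(α−1) = 7.72760/12.10 = 0.6386.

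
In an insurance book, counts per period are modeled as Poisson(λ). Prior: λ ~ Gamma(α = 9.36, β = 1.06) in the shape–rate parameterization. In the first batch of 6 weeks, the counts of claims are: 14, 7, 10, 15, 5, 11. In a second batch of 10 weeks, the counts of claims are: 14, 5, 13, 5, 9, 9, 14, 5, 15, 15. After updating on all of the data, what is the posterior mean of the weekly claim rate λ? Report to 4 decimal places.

With a Gamma(shape α, rate β) prior, the Poisson likelihood is conjugate: the posterior is Gamma(α + ΣXᵢ, β + n).
Batch 1: sum of counts S = 62 over n = 6 weeks.
After batch 1: Gamma(α+S, β+n) = Gamma(9.36+62, 1.06+6) = Gamma(71.36, 7.06).
Batch 2: sum of counts S = 104 over n = 10 weeks.
After batch 2: Gamma(α+S, β+n) = Gamma(71.36+104, 7.06+10) = Gamma(175.36, 17.06).
Posterior mean = α/β = 175.36/17.06 = 10.2790.

10.2790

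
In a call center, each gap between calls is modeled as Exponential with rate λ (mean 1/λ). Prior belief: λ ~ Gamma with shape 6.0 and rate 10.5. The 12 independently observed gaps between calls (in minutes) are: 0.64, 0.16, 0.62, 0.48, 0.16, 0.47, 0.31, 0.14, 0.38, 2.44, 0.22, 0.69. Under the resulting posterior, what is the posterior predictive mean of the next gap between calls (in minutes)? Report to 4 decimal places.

1.0124

With a Gamma(shape α, rate β) prior on the exponential rate λ, the posterior after n observations with total T = Σxᵢ is Gamma(α+n, β+T).
Sum of observations T = 6.71 minutes; n = 12.
Posterior: Gamma(6.0+12, 10.5+6.71) = Gamma(18.0, 17.21).
The predictive distribution for the next observation is Lomax; its mean is β/(α−1) = 17.21/17.0 = 1.0124.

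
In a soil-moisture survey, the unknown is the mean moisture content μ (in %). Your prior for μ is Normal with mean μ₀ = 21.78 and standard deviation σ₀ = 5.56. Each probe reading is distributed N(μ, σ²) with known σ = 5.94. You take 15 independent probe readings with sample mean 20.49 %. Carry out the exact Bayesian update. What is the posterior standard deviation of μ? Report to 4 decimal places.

For Normal data with known variance σ², a Normal(μ₀, σ₀²) prior on μ is conjugate. Posterior precision = 1/σ₀² + n/σ²; posterior mean is the precision-weighted average of μ₀ and x̄.
σ₀² = 5.56² = 30.9136, σ² = 5.94² = 35.2836; σ² + n·σ₀² = 35.2836 + 15·30.9136 = 498.9876.
Posterior precision = 1/σ₀² + n/σ² = 1/30.9136 + 15/35.2836 = (σ² + n·σ₀²)/(σ₀²σ²) = 498.9876/(30.9136·35.2836); posterior variance σₙ² = σ₀²σ²/(σ² + n·σ₀²) = 30.9136·35.2836/498.9876 = 2.185912.
Posterior SD = √σₙ² = √(30.9136·35.2836/498.9876) = 1.4785.

1.4785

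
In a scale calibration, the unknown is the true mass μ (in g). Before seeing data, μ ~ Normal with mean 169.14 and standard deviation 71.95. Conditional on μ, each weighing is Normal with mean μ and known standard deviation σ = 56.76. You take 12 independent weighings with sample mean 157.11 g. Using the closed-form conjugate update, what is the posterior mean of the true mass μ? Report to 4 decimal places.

157.7031

For Normal data with known variance σ², a Normal(μ₀, σ₀²) prior on μ is conjugate. Posterior precision = 1/σ₀² + n/σ²; posterior mean is the precision-weighted average of μ₀ and x̄.
n·x̄ = 12·157.11 = 1885.32.
σ₀² = 71.95² = 5176.8025, σ² = 56.76² = 3221.6976; σ² + n·σ₀² = 3221.6976 + 12·5176.8025 = 65343.3276.
Posterior mean = (μ₀/σ₀² + n·x̄/σ²)/(1/σ₀² + n/σ²) = (σ²·μ₀ + σ₀²·n·x̄)/(σ² + n·σ₀²) = (3221.6976·169.14 + 5176.8025·1885.32)/65343.3276 = 10304847.221364/65343.3276 = 157.7031.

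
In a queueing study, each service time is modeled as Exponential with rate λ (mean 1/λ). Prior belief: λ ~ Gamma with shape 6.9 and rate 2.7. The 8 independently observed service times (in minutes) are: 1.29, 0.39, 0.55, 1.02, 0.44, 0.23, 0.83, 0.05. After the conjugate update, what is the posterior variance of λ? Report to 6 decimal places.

With a Gamma(shape α, rate β) prior on the exponential rate λ, the posterior after n observations with total T = Σxᵢ is Gamma(α+n, β+T).
Sum of observations T = 4.80 minutes; n = 8.
Posterior: Gamma(6.9+8, 2.7+4.80) = Gamma(14.9, 7.50).
Var = α/β² = 0.264889.

0.264889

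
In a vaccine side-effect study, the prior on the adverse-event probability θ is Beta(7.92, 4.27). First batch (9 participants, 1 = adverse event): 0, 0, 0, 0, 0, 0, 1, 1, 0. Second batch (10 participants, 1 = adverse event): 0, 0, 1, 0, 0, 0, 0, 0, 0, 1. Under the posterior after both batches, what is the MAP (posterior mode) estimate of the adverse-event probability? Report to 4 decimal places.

The Beta prior is conjugate to a Binomial/Bernoulli likelihood; the update adds successes to α and failures to β.
After batch 1: Beta(7.92+2, 4.27+7) = Beta(9.92, 11.27).
After batch 2: Beta(9.92+2, 11.27+8) = Beta(11.92, 19.27).
Mode of Beta(a,b) for a,b>1 is (a−1)/(a+b−2) = 10.92/29.19 = 0.3741.

0.3741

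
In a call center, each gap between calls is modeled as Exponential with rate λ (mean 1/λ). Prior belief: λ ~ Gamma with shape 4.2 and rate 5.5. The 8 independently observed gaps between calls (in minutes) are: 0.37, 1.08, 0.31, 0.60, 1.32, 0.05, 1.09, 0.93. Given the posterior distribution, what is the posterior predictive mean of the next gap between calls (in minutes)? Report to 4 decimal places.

1.0045

With a Gamma(shape α, rate β) prior on the exponential rate λ, the posterior after n observations with total T = Σxᵢ is Gamma(α+n, β+T).
Sum of observations T = 5.75 minutes; n = 8.
Posterior: Gamma(4.2+8, 5.5+5.75) = Gamma(12.2, 11.25).
The predictive distribution for the next observation is Lomax; its mean is β/(α−1) = 11.25/11.2 = 1.0045.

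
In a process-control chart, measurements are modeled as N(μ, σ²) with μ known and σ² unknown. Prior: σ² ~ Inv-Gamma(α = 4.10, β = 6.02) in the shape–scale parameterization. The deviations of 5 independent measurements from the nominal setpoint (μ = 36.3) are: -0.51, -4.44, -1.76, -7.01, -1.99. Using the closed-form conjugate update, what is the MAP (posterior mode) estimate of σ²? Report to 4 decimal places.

With known mean μ and an Inverse-Gamma(α, β) prior on σ², the Normal likelihood is conjugate: posterior is Inv-Gamma(α + n/2, β + Σ(xᵢ−μ)²/2).
Σ(xᵢ−μ)² = (-0.51)² + (-4.44)² + (-1.76)² + (-7.01)² + (-1.99)² = 76.1715.
Posterior: Inv-Gamma(4.10 + 5/2, 6.02 + 76.1715/2) = Inv-Gamma(6.60, 44.10575).
Mode = β/(α+1) = 44.10575/7.60 = 5.8034.

5.8034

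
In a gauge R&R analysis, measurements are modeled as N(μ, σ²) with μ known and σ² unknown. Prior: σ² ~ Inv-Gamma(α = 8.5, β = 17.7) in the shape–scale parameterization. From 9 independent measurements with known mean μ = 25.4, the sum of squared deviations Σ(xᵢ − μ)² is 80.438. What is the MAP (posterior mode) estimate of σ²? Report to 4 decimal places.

With known mean μ and an Inverse-Gamma(α, β) prior on σ², the Normal likelihood is conjugate: posterior is Inv-Gamma(α + n/2, β + Σ(xᵢ−μ)²/2).
Posterior: Inv-Gamma(8.5 + 9/2, 17.7 + 80.438/2) = Inv-Gamma(13.00, 57.9190).
Mode = β/(α+1) = 57.9190/14.00 = 4.1371.

4.1371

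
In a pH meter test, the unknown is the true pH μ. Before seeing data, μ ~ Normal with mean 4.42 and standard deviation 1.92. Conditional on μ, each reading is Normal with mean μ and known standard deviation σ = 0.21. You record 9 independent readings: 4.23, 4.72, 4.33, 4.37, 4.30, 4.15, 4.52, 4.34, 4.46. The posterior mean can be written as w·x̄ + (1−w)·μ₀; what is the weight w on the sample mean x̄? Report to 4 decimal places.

0.9987

For Normal data with known variance σ², a Normal(μ₀, σ₀²) prior on μ is conjugate. Posterior precision = 1/σ₀² + n/σ²; posterior mean is the precision-weighted average of μ₀ and x̄.
σ₀² = 1.92² = 3.6864, σ² = 0.21² = 0.0441. Prior precision 1/σ₀² = 1/3.6864; data precision n/σ² = 9/0.0441.
w = (n/σ²)/(1/σ₀² + n/σ²) = n·σ₀²/(σ² + n·σ₀²) = 9·3.6864/(0.0441 + 9·3.6864) = 33.1776/33.2217 = 0.9987.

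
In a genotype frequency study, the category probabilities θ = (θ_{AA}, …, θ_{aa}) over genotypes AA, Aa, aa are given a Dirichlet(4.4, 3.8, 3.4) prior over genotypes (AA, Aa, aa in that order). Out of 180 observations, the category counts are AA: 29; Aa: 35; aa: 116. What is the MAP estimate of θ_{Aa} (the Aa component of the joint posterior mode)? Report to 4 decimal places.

The Dirichlet prior is conjugate to the Multinomial likelihood: each posterior αⱼ = prior αⱼ + observed count nⱼ.
Posterior concentration: (33.4, 38.8, 119.4), total = 191.6.
Joint mode component: (α_{Aa}−1)/(Σα−K) = 37.8/188.6 = 0.2004.

0.2004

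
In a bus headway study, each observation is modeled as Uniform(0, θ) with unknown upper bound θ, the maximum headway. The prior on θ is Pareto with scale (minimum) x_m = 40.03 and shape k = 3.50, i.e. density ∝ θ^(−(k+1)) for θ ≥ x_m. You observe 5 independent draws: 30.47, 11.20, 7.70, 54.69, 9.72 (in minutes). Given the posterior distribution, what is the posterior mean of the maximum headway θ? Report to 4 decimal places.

61.9820

A Pareto(scale x_m, shape k) prior on the upper bound θ of Uniform(0, θ) is conjugate: posterior is Pareto(max(x_m, max xᵢ), k + n).
Sample maximum = 54.69; prior scale x_m = 40.03 → posterior scale = max = 54.69.
Posterior shape = 3.50 + 5 = 8.50.
E[θ|data] = k·x_m/(k−1) = 8.50·54.69/7.50 = 61.9820.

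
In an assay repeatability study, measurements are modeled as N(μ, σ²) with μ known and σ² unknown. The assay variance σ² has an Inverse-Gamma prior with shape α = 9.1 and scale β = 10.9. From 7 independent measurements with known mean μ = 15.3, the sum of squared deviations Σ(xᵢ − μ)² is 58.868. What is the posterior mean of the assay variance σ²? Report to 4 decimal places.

With known mean μ and an Inverse-Gamma(α, β) prior on σ², the Normal likelihood is conjugate: posterior is Inv-Gamma(α + n/2, β + Σ(xᵢ−μ)²/2).
Posterior: Inv-Gamma(9.1 + 7/2, 10.9 + 58.868/2) = Inv-Gamma(12.60, 40.3340).
E[σ²|data] = β/(α−1) = 40.3340/11.60 = 3.4771.

3.4771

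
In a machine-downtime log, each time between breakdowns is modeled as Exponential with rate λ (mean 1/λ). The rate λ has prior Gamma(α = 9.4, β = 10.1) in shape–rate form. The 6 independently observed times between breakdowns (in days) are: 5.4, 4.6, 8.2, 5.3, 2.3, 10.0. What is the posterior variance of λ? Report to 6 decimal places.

0.007310

With a Gamma(shape α, rate β) prior on the exponential rate λ, the posterior after n observations with total T = Σxᵢ is Gamma(α+n, β+T).
Sum of observations T = 35.8 days; n = 6.
Posterior: Gamma(9.4+6, 10.1+35.8) = Gamma(15.4, 45.9).
Var = α/β² = 0.007310.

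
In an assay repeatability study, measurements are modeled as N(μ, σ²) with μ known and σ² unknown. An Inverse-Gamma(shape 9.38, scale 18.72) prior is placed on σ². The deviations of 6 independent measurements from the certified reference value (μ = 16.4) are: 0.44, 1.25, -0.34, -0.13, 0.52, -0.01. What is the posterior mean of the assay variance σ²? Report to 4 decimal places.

1.7399

With known mean μ and an Inverse-Gamma(α, β) prior on σ², the Normal likelihood is conjugate: posterior is Inv-Gamma(α + n/2, β + Σ(xᵢ−μ)²/2).
Σ(xᵢ−μ)² = (0.44)² + (1.25)² + (-0.34)² + (-0.13)² + (0.52)² + (-0.01)² = 2.1591.
Posterior: Inv-Gamma(9.38 + 6/2, 18.72 + 2.1591/2) = Inv-Gamma(12.38, 19.79955).
E[σ²|data] = β/(α−1) = 19.79955/11.38 = 1.7399.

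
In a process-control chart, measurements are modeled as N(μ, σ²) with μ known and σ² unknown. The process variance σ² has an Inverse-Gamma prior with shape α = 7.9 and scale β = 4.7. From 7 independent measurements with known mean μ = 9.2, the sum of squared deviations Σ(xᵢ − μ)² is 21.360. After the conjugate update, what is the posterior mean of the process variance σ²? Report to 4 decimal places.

1.4788

With known mean μ and an Inverse-Gamma(α, β) prior on σ², the Normal likelihood is conjugate: posterior is Inv-Gamma(α + n/2, β + Σ(xᵢ−μ)²/2).
Posterior: Inv-Gamma(7.9 + 7/2, 4.7 + 21.360/2) = Inv-Gamma(11.40, 15.3800).
E[σ²|data] = β/(α−1) = 15.3800/10.40 = 1.4788.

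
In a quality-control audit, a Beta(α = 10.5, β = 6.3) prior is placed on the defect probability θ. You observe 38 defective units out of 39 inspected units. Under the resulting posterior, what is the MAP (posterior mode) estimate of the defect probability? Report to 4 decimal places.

0.8829

The Beta prior is conjugate to a Binomial/Bernoulli likelihood; the update adds successes to α and failures to β.
Posterior: Beta(α+k, β+n−k) = Beta(10.5+38, 6.3+1) = Beta(48.5, 7.3).
Mode of Beta(a,b) for a,b>1 is (a−1)/(a+b−2) = 47.5/53.8 = 0.8829.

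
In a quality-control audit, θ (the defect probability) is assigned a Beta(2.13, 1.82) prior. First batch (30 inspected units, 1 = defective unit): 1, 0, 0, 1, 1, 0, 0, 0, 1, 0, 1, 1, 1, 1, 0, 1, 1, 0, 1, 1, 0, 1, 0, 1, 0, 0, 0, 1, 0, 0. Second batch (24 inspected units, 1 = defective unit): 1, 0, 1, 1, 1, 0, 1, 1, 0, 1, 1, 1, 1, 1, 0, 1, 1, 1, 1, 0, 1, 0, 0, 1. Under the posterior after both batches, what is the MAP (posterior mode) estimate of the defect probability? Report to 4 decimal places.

The Beta prior is conjugate to a Binomial/Bernoulli likelihood; the update adds successes to α and failures to β.
After batch 1: Beta(2.13+15, 1.82+15) = Beta(17.13, 16.82).
After batch 2: Beta(17.13+17, 16.82+7) = Beta(34.13, 23.82).
Mode of Beta(a,b) for a,b>1 is (a−1)/(a+b−2) = 33.13/55.95 = 0.5921.

0.5921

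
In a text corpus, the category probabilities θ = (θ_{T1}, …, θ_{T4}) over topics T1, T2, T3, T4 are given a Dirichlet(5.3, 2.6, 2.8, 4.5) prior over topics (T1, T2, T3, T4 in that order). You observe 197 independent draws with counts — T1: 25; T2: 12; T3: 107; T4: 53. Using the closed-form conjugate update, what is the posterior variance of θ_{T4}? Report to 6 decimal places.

The Dirichlet prior is conjugate to the Multinomial likelihood: each posterior αⱼ = prior αⱼ + observed count nⱼ.
Posterior concentration: (30.3, 14.6, 109.8, 57.5), total = 212.2.
Var[θ_j] = α_j(Σα−α_j)/((Σα)²(Σα+1)) = 57.5·154.7/(212.2²·213.2) = 0.000927.

0.000927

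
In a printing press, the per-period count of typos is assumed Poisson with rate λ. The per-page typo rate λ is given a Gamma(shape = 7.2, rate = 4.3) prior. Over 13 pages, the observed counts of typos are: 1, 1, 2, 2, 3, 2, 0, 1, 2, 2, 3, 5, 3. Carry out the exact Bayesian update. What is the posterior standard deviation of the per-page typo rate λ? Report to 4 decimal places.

0.3380

With a Gamma(shape α, rate β) prior, the Poisson likelihood is conjugate: the posterior is Gamma(α + ΣXᵢ, β + n).
Sum of counts S = 27 over n = 13 pages.
Posterior: Gamma(α+S, β+n) = Gamma(7.2+27, 4.3+13) = Gamma(34.2, 17.3).
SD = √α/β = √34.2/17.3 = 0.3380.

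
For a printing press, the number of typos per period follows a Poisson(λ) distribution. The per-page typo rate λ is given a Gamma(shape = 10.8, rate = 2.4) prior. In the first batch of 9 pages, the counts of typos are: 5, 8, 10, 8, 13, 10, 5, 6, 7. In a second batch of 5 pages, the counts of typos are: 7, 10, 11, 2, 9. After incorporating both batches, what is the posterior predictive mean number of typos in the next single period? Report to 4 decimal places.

With a Gamma(shape α, rate β) prior, the Poisson likelihood is conjugate: the posterior is Gamma(α + ΣXᵢ, β + n).
Batch 1: sum of counts S = 72 over n = 9 pages.
After batch 1: Gamma(α+S, β+n) = Gamma(10.8+72, 2.4+9) = Gamma(82.8, 11.4).
Batch 2: sum of counts S = 39 over n = 5 pages.
After batch 2: Gamma(α+S, β+n) = Gamma(82.8+39, 11.4+5) = Gamma(121.8, 16.4).
The predictive distribution for one future period is NegBinom with mean α/β = 7.4268.

7.4268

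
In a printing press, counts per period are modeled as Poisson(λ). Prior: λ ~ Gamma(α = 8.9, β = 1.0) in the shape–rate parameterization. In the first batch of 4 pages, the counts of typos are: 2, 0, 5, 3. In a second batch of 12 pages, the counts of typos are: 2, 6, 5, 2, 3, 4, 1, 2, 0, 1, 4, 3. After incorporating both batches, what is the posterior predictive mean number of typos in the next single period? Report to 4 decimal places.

With a Gamma(shape α, rate β) prior, the Poisson likelihood is conjugate: the posterior is Gamma(α + ΣXᵢ, β + n).
Batch 1: sum of counts S = 10 over n = 4 pages.
After batch 1: Gamma(α+S, β+n) = Gamma(8.9+10, 1.0+4) = Gamma(18.9, 5.0).
Batch 2: sum of counts S = 33 over n = 12 pages.
After batch 2: Gamma(α+S, β+n) = Gamma(18.9+33, 5.0+12) = Gamma(51.9, 17.0).
The predictive distribution for one future period is NegBinom with mean α/β = 3.0529.

3.0529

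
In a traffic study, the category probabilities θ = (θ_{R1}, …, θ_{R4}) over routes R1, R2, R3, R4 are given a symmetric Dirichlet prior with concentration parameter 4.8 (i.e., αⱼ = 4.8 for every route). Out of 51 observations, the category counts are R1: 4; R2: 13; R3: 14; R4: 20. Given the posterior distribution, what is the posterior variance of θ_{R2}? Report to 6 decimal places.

The Dirichlet prior is conjugate to the Multinomial likelihood: each posterior αⱼ = prior αⱼ + observed count nⱼ.
Posterior concentration: (8.8, 17.8, 18.8, 24.8), total = 70.2.
Var[θ_j] = α_j(Σα−α_j)/((Σα)²(Σα+1)) = 17.8·52.4/(70.2²·71.2) = 0.002658.

0.002658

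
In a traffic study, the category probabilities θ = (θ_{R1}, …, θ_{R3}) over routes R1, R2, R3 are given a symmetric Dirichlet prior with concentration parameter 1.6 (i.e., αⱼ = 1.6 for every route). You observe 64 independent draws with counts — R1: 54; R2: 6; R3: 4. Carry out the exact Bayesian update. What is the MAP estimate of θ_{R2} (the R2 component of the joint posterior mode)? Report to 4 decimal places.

The Dirichlet prior is conjugate to the Multinomial likelihood: each posterior αⱼ = prior αⱼ + observed count nⱼ.
Posterior concentration: (55.6, 7.6, 5.6), total = 68.8.
Joint mode component: (α_{R2}−1)/(Σα−K) = 6.6/65.8 = 0.1003.

0.1003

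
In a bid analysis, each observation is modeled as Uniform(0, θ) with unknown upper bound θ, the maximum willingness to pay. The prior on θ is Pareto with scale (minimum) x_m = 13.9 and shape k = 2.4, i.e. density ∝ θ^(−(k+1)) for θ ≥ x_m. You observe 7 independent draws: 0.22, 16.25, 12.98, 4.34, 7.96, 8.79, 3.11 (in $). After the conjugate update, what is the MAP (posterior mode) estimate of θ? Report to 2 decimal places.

16.25

A Pareto(scale x_m, shape k) prior on the upper bound θ of Uniform(0, θ) is conjugate: posterior is Pareto(max(x_m, max xᵢ), k + n).
Sample maximum = 16.25; prior scale x_m = 13.9 → posterior scale = max = 16.25.
Posterior shape = 2.4 + 7 = 9.4.
The Pareto density is decreasing on [x_m, ∞), so the mode is x_m = 16.25.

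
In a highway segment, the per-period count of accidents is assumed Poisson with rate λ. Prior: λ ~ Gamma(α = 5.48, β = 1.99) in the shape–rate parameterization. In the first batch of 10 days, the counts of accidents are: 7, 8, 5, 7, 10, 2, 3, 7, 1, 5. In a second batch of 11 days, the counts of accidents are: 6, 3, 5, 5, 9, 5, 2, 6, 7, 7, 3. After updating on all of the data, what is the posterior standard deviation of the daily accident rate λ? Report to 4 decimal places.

0.4735

With a Gamma(shape α, rate β) prior, the Poisson likelihood is conjugate: the posterior is Gamma(α + ΣXᵢ, β + n).
Batch 1: sum of counts S = 55 over n = 10 days.
After batch 1: Gamma(α+S, β+n) = Gamma(5.48+55, 1.99+10) = Gamma(60.48, 11.99).
Batch 2: sum of counts S = 58 over n = 11 days.
After batch 2: Gamma(α+S, β+n) = Gamma(60.48+58, 11.99+11) = Gamma(118.48, 22.99).
SD = √α/β = √118.48/22.99 = 0.4735.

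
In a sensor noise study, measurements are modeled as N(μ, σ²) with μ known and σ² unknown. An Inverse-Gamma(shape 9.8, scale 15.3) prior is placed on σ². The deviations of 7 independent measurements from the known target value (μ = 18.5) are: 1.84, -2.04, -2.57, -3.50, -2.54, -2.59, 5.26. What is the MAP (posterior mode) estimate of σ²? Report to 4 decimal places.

3.4206

With known mean μ and an Inverse-Gamma(α, β) prior on σ², the Normal likelihood is conjugate: posterior is Inv-Gamma(α + n/2, β + Σ(xᵢ−μ)²/2).
Σ(xᵢ−μ)² = (1.84)² + (-2.04)² + (-2.57)² + (-3.50)² + (-2.54)² + (-2.59)² + (5.26)² = 67.2294.
Posterior: Inv-Gamma(9.8 + 7/2, 15.3 + 67.2294/2) = Inv-Gamma(13.30, 48.91470).
Mode = β/(α+1) = 48.91470/14.30 = 3.4206.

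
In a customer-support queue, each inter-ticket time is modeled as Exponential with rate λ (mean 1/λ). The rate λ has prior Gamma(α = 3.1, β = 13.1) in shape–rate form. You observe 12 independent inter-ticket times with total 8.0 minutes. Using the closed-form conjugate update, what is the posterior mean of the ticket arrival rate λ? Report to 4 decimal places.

With a Gamma(shape α, rate β) prior on the exponential rate λ, the posterior after n observations with total T = Σxᵢ is Gamma(α+n, β+T).
Posterior: Gamma(3.1+12, 13.1+8.0) = Gamma(15.1, 21.1).
Posterior mean of λ = α/β = 15.1/21.1 = 0.7156.

0.7156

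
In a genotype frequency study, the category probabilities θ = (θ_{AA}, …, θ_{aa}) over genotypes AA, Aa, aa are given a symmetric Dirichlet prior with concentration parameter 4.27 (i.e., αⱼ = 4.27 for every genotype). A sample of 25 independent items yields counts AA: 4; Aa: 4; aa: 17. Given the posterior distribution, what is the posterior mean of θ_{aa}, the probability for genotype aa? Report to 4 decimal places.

0.5625

The Dirichlet prior is conjugate to the Multinomial likelihood: each posterior αⱼ = prior αⱼ + observed count nⱼ.
Posterior concentration: (8.27, 8.27, 21.27), total = 37.81.
E[θ_{aa}|data] = α_{aa}/Σα = 21.27/37.81 = 0.5625.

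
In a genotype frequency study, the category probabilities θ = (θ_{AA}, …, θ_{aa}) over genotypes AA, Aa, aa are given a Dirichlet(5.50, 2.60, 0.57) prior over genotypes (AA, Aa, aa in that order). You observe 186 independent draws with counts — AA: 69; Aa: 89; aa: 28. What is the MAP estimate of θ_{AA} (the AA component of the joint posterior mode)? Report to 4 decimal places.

0.3835

The Dirichlet prior is conjugate to the Multinomial likelihood: each posterior αⱼ = prior αⱼ + observed count nⱼ.
Posterior concentration: (74.50, 91.60, 28.57), total = 194.67.
Joint mode component: (α_{AA}−1)/(Σα−K) = 73.50/191.67 = 0.3835.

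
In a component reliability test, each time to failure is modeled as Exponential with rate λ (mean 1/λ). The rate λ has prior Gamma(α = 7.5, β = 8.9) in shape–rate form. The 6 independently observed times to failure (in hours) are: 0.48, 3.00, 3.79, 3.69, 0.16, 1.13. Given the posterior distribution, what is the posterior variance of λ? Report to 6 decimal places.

With a Gamma(shape α, rate β) prior on the exponential rate λ, the posterior after n observations with total T = Σxᵢ is Gamma(α+n, β+T).
Sum of observations T = 12.25 hours; n = 6.
Posterior: Gamma(7.5+6, 8.9+12.25) = Gamma(13.5, 21.15).
Var = α/β² = 0.030180.

0.030180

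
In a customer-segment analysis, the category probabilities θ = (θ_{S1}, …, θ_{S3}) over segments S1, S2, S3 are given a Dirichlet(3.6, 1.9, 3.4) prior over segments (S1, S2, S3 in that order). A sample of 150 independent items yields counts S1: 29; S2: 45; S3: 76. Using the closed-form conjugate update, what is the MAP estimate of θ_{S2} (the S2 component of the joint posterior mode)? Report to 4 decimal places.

0.2944

The Dirichlet prior is conjugate to the Multinomial likelihood: each posterior αⱼ = prior αⱼ + observed count nⱼ.
Posterior concentration: (32.6, 46.9, 79.4), total = 158.9.
Joint mode component: (α_{S2}−1)/(Σα−K) = 45.9/155.9 = 0.2944.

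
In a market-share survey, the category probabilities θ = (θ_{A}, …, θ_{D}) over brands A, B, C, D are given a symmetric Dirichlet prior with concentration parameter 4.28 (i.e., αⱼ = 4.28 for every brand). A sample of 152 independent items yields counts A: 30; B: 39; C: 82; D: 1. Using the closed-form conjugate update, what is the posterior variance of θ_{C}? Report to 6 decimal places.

0.001469

The Dirichlet prior is conjugate to the Multinomial likelihood: each posterior αⱼ = prior αⱼ + observed count nⱼ.
Posterior concentration: (34.28, 43.28, 86.28, 5.28), total = 169.12.
Var[θ_j] = α_j(Σα−α_j)/((Σα)²(Σα+1)) = 86.28·82.84/(169.12²·170.12) = 0.001469.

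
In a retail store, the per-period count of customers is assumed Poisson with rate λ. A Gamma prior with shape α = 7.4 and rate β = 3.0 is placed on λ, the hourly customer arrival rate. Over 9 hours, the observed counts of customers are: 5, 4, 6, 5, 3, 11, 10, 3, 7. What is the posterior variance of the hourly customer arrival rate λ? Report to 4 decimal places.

With a Gamma(shape α, rate β) prior, the Poisson likelihood is conjugate: the posterior is Gamma(α + ΣXᵢ, β + n).
Sum of counts S = 54 over n = 9 hours.
Posterior: Gamma(α+S, β+n) = Gamma(7.4+54, 3.0+9) = Gamma(61.4, 12.0).
Var = α/β² = 61.4/12.0² = 0.4264.

0.4264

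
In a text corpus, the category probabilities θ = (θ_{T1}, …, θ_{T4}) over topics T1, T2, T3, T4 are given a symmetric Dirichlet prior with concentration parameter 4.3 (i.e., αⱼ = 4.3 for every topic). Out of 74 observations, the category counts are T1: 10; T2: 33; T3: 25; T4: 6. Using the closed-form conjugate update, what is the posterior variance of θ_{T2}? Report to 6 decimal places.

0.002622

The Dirichlet prior is conjugate to the Multinomial likelihood: each posterior αⱼ = prior αⱼ + observed count nⱼ.
Posterior concentration: (14.3, 37.3, 29.3, 10.3), total = 91.2.
Var[θ_j] = α_j(Σα−α_j)/((Σα)²(Σα+1)) = 37.3·53.9/(91.2²·92.2) = 0.002622.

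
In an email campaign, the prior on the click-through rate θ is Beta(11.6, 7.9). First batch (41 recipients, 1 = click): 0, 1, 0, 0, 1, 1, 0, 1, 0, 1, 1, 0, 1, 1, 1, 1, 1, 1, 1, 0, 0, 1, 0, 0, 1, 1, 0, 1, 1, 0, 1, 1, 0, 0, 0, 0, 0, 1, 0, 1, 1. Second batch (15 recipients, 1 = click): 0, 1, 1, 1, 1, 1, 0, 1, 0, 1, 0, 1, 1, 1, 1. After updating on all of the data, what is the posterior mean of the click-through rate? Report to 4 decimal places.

0.6040

The Beta prior is conjugate to a Binomial/Bernoulli likelihood; the update adds successes to α and failures to β.
After batch 1: Beta(11.6+23, 7.9+18) = Beta(34.6, 25.9).
After batch 2: Beta(34.6+11, 25.9+4) = Beta(45.6, 29.9).
Posterior mean = α/(α+β) = 45.6/75.5 = 0.6040.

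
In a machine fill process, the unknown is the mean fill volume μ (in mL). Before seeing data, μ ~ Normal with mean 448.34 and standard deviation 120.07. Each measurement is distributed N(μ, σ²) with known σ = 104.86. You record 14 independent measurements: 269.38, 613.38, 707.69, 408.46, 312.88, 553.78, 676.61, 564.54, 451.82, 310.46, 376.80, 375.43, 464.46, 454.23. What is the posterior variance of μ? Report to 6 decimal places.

744.824700

For Normal data with known variance σ², a Normal(μ₀, σ₀²) prior on μ is conjugate. Posterior precision = 1/σ₀² + n/σ²; posterior mean is the precision-weighted average of μ₀ and x̄.
σ₀² = 120.07² = 14416.8049, σ² = 104.86² = 10995.6196; σ² + n·σ₀² = 10995.6196 + 14·14416.8049 = 212830.8882.
Posterior precision = 1/σ₀² + n/σ² = 1/14416.8049 + 14/10995.6196 = (σ² + n·σ₀²)/(σ₀²σ²) = 212830.8882/(14416.8049·10995.6196); posterior variance σₙ² = σ₀²σ²/(σ² + n·σ₀²) = 14416.8049·10995.6196/212830.8882 = 744.824700.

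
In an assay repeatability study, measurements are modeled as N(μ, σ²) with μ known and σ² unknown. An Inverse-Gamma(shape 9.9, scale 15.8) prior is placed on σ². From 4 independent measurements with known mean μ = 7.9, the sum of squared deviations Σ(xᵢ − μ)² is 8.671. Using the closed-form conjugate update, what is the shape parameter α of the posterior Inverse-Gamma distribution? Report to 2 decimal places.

With known mean μ and an Inverse-Gamma(α, β) prior on σ², the Normal likelihood is conjugate: posterior is Inv-Gamma(α + n/2, β + Σ(xᵢ−μ)²/2).
Posterior: Inv-Gamma(9.9 + 4/2, 15.8 + 8.671/2) = Inv-Gamma(11.90, 20.1355).
Posterior α = 11.90.

11.90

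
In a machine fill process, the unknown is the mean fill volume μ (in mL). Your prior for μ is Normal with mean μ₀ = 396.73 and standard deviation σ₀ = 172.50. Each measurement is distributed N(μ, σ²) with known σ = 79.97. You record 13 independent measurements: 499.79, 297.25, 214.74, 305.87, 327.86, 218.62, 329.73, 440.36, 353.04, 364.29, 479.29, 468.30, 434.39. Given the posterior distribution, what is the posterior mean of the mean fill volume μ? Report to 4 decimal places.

364.6481

For Normal data with known variance σ², a Normal(μ₀, σ₀²) prior on μ is conjugate. Posterior precision = 1/σ₀² + n/σ²; posterior mean is the precision-weighted average of μ₀ and x̄.
Σxᵢ = 499.79 + 297.25 + 214.74 + 305.87 + 327.86 + 218.62 + 329.73 + 440.36 + 353.04 + 364.29 + 479.29 + 468.30 + 434.39 = 4733.53, so n·x̄ = 4733.53.
σ₀² = 172.50² = 29756.25, σ² = 79.97² = 6395.2009; σ² + n·σ₀² = 6395.2009 + 13·29756.25 = 393226.4509.
Posterior mean = (μ₀/σ₀² + n·x̄/σ²)/(1/σ₀² + n/σ²) = (σ²·μ₀ + σ₀²·n·x̄)/(σ² + n·σ₀²) = (6395.2009·396.73 + 29756.25·4733.53)/393226.4509 = 143389270.115557/393226.4509 = 364.6481.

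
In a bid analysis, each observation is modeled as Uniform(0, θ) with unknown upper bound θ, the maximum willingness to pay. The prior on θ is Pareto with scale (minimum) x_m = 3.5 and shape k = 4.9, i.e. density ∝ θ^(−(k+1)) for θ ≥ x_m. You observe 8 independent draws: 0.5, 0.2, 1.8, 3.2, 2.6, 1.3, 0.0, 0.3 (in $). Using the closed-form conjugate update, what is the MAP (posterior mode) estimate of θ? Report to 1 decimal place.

A Pareto(scale x_m, shape k) prior on the upper bound θ of Uniform(0, θ) is conjugate: posterior is Pareto(max(x_m, max xᵢ), k + n).
Sample maximum = 3.2; prior scale x_m = 3.5 → posterior scale = max = 3.5.
Posterior shape = 4.9 + 8 = 12.9.
The Pareto density is decreasing on [x_m, ∞), so the mode is x_m = 3.5.

3.5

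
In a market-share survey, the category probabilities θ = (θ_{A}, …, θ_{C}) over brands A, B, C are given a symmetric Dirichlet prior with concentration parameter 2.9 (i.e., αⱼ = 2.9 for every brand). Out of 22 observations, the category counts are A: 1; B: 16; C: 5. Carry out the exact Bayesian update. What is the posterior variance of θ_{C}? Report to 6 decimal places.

The Dirichlet prior is conjugate to the Multinomial likelihood: each posterior αⱼ = prior αⱼ + observed count nⱼ.
Posterior concentration: (3.9, 18.9, 7.9), total = 30.7.
Var[θ_j] = α_j(Σα−α_j)/((Σα)²(Σα+1)) = 7.9·22.8/(30.7²·31.7) = 0.006029.

0.006029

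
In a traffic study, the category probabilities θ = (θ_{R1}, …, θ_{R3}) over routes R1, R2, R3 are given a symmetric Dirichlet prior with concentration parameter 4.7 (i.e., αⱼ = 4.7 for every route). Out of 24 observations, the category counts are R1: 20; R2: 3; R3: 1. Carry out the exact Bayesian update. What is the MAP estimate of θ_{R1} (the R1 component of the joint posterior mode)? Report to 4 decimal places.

0.6752

The Dirichlet prior is conjugate to the Multinomial likelihood: each posterior αⱼ = prior αⱼ + observed count nⱼ.
Posterior concentration: (24.7, 7.7, 5.7), total = 38.1.
Joint mode component: (α_{R1}−1)/(Σα−K) = 23.7/35.1 = 0.6752.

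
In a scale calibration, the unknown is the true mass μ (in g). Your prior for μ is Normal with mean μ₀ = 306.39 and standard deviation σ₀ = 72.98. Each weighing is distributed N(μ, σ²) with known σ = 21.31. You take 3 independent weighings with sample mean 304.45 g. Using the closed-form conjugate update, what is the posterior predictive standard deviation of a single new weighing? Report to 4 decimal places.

For Normal data with known variance σ², a Normal(μ₀, σ₀²) prior on μ is conjugate. Posterior precision = 1/σ₀² + n/σ²; posterior mean is the precision-weighted average of μ₀ and x̄.
σ₀² = 72.98² = 5326.0804, σ² = 21.31² = 454.1161; σ² + n·σ₀² = 454.1161 + 3·5326.0804 = 16432.3573.
Posterior precision = 1/σ₀² + n/σ² = 1/5326.0804 + 3/454.1161 = (σ² + n·σ₀²)/(σ₀²σ²) = 16432.3573/(5326.0804·454.1161); posterior variance σₙ² = σ₀²σ²/(σ² + n·σ₀²) = 5326.0804·454.1161/16432.3573 = 147.188794.
Predictive variance for one new observation = σₙ² + σ² = 5326.0804·454.1161/16432.3573 + 454.1161 = σ²·(σ₀² + 16432.3573)/16432.3573 = 454.1161·21758.4377/16432.3573 = 601.304894; SD = √(454.1161·21758.4377/16432.3573) = 24.5215.

24.5215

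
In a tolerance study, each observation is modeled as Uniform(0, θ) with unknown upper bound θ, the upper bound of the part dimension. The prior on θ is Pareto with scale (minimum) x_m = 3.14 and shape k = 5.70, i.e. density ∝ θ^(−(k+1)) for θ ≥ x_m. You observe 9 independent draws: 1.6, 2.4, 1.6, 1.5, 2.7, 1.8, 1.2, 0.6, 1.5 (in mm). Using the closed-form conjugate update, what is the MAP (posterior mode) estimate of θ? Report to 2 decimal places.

3.14

A Pareto(scale x_m, shape k) prior on the upper bound θ of Uniform(0, θ) is conjugate: posterior is Pareto(max(x_m, max xᵢ), k + n).
Sample maximum = 2.7; prior scale x_m = 3.14 → posterior scale = max = 3.14.
Posterior shape = 5.70 + 9 = 14.70.
The Pareto density is decreasing on [x_m, ∞), so the mode is x_m = 3.14.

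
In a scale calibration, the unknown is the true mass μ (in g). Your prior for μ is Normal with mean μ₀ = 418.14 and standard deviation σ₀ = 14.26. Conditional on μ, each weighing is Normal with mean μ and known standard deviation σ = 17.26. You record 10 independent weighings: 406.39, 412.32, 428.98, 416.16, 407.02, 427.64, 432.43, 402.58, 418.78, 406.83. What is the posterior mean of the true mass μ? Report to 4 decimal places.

416.1976

For Normal data with known variance σ², a Normal(μ₀, σ₀²) prior on μ is conjugate. Posterior precision = 1/σ₀² + n/σ²; posterior mean is the precision-weighted average of μ₀ and x̄.
Σxᵢ = 406.39 + 412.32 + 428.98 + 416.16 + 407.02 + 427.64 + 432.43 + 402.58 + 418.78 + 406.83 = 4159.13, so n·x̄ = 4159.13.
σ₀² = 14.26² = 203.3476, σ² = 17.26² = 297.9076; σ² + n·σ₀² = 297.9076 + 10·203.3476 = 2331.3836.
Posterior mean = (μ₀/σ₀² + n·x̄/σ²)/(1/σ₀² + n/σ²) = (σ²·μ₀ + σ₀²·n·x̄)/(σ² + n·σ₀²) = (297.9076·418.14 + 203.3476·4159.13)/2331.3836 = 970316.187452/2331.3836 = 416.1976.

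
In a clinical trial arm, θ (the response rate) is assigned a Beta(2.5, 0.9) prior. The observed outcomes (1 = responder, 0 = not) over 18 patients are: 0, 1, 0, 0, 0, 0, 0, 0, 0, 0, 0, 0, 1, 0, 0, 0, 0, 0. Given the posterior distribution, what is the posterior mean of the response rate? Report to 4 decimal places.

The Beta prior is conjugate to a Binomial/Bernoulli likelihood; the update adds successes to α and failures to β.
Posterior: Beta(α+k, β+n−k) = Beta(2.5+2, 0.9+16) = Beta(4.5, 16.9).
Posterior mean = α/(α+β) = 4.5/21.4 = 0.2103.

0.2103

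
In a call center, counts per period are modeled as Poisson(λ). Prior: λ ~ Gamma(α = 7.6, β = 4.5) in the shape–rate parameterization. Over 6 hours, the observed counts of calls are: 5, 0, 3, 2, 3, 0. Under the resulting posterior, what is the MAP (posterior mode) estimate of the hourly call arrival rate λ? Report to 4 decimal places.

With a Gamma(shape α, rate β) prior, the Poisson likelihood is conjugate: the posterior is Gamma(α + ΣXᵢ, β + n).
Sum of counts S = 13 over n = 6 hours.
Posterior: Gamma(α+S, β+n) = Gamma(7.6+13, 4.5+6) = Gamma(20.6, 10.5).
Mode of Gamma(α,β) for α≥1 is (α−1)/β = 19.6/10.5 = 1.8667.

1.8667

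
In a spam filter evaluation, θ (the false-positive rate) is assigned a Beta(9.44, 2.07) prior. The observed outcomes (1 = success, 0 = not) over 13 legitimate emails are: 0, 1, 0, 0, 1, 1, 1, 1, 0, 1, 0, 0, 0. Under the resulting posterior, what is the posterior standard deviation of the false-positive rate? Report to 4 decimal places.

The Beta prior is conjugate to a Binomial/Bernoulli likelihood; the update adds successes to α and failures to β.
Posterior: Beta(α+k, β+n−k) = Beta(9.44+6, 2.07+7) = Beta(15.44, 9.07).
Var = αβ/((α+β)²(α+β+1)) = 15.44·9.07/(24.51²·25.51) = 0.00913813; SD = √0.00913813 = 0.0956.

0.0956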